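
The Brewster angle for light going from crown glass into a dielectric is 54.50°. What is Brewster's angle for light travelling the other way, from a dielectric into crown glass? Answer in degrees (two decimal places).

θ_B' ≈ 35.50°

Reversing the direction swaps n₁ and n₂, so tan θ_B' = 1/tan θ_B and θ_B' = 90° − θ_B.
Hence θ_B' = 90° − 54.50° = 35.50°.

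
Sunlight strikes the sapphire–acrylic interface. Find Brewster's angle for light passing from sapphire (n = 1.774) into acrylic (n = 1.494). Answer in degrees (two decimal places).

tan θ_B = n₂/n₁ = 1.494/1.774 = 0.8422.
So θ_B = arctan 0.8422 = 40.10°.

θ_B ≈ 40.10°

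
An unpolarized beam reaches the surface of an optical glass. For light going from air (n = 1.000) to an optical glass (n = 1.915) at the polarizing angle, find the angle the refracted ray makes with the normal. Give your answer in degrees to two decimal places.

tan θ_B = n₂/n₁ = 1.915/1.000 = 1.9150, so θ_B = 62.43°.
Since θ_B + θ_t = 90° at Brewster incidence, θ_t = 90° − 62.43° = 27.57°.

θ_t ≈ 27.57°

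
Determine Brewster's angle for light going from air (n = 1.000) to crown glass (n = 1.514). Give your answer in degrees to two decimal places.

The reflected p-component vanishes when tan θ_B = n₂/n₁.
Brewster's condition: tan θ_B = n₂/n₁ = 1.514/1.000 = 1.5140.
θ_B = arctan(1.5140) = 56.56°.

θ_B ≈ 56.56°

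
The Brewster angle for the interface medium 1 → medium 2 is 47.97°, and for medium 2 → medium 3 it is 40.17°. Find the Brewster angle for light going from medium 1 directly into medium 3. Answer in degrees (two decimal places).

tan θ_B(1→2) = n₂/n₁ = tan 47.97° = 1.1094.
tan θ_B(2→3) = n₃/n₂ = tan 40.17° = 0.8442.
Multiplying, n₃/n₁ = 1.1094 × 0.8442 = 0.9366, and θ_B(1→3) = arctan 0.9366 = 43.12°.

θ_B ≈ 43.12°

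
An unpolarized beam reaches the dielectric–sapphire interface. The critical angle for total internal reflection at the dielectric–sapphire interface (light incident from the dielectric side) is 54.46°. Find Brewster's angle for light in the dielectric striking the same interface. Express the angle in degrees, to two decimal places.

θ_B ≈ 39.14°

At the critical angle sin θ_c = n₂/n₁, giving n₂/n₁ = sin 54.46° = 0.8137.
Then tan θ_B = n₂/n₁ = 0.8137, so θ_B = arctan 0.8137 = 39.14°.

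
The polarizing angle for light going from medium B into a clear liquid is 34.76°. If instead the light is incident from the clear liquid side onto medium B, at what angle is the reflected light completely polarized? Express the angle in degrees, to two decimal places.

Reversing the direction swaps n₁ and n₂, so tan θ_B' = 1/tan θ_B and θ_B' = 90° − θ_B.
Hence θ_B' = 90° − 34.76° = 55.24°.

θ_B' ≈ 55.24°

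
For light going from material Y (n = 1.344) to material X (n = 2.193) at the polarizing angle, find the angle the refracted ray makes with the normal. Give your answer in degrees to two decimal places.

θ_t ≈ 31.50°

θ_B = arctan(n₂/n₁) = arctan(2.193/1.344) = 58.50°.
Since θ_B + θ_t = 90° at Brewster incidence, θ_t = 90° − 58.50° = 31.50°.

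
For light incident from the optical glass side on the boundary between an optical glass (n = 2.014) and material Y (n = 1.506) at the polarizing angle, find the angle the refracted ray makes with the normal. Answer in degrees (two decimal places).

θ_t ≈ 53.21°

First find Brewster's angle: tan θ_B = 1.506/2.014 = 0.7478, giving θ_B = 36.79°.
At Brewster's angle the reflected and refracted rays are perpendicular, so θ_t = 90° − θ_B = 90° − 36.79° = 53.21°.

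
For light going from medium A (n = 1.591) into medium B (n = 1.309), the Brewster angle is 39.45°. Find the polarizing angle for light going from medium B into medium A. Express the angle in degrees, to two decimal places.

Reversing the direction swaps n₁ and n₂, so tan θ_B' = 1/tan θ_B and θ_B' = 90° − θ_B.
Hence θ_B' = 90° − 39.45° = 50.55°.

θ_B' ≈ 50.55°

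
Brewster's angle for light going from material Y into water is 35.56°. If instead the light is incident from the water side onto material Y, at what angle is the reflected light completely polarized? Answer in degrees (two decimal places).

θ_B' ≈ 54.44°

Reversing the direction swaps n₁ and n₂, so tan θ_B' = 1/tan θ_B and θ_B' = 90° − θ_B.
Hence θ_B' = 90° − 35.56° = 54.44°.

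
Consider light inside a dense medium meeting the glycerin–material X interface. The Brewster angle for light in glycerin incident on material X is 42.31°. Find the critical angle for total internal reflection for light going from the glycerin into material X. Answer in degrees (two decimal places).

θ_c ≈ 65.54°

n₂/n₁ = tan 42.31° = 0.9102; the critical angle satisfies sin θ_c = n₂/n₁.
θ_c = arcsin(0.9102) = 65.54°.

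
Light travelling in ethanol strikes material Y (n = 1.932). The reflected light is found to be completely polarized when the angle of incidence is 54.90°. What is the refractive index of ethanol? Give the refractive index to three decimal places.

At Brewster's angle, tan θ_B = n₂/n₁ with n₁ on the incident side (ethanol) and n₂ on the transmitted side (material Y).
n₁ = n₂ / tan θ_B = 1.932 / tan 54.90° = 1.358.

n ≈ 1.358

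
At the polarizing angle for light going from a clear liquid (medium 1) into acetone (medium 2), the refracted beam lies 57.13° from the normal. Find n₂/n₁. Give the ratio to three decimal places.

At Brewster incidence θ_B = 90° − θ_t = 90° − 57.13° = 32.87°.
Then n₂/n₁ = tan θ_B = tan 32.87° = 0.646.

n₂/n₁ ≈ 0.646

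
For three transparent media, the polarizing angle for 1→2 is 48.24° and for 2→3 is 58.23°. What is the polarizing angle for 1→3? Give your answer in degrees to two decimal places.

θ_B ≈ 61.06°

Each Brewster angle gives a ratio: n₂/n₁ = tan 48.24° = 1.1200, n₃/n₂ = tan 58.23° = 1.6147.
So n₃/n₁ = (n₂/n₁)(n₃/n₂) = 1.1200 × 1.6147 = 1.8085.
θ_B(1→3) = arctan(1.8085) = 61.06°.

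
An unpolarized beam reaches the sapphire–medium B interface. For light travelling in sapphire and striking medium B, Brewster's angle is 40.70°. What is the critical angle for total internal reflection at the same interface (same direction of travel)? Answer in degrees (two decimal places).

From Brewster, n₂/n₁ = tan θ_B = tan 40.70° = 0.8601.
Then sin θ_c = n₂/n₁ = 0.8601, so θ_c = arcsin 0.8601 = 59.33°.

θ_c ≈ 59.33°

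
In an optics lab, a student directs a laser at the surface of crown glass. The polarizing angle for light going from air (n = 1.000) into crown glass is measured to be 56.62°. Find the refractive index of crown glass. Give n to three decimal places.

n ≈ 1.518

Brewster's law: tan θ_B = n₂/n₁ (light incident in air, refracted into crown glass).
n₂ = n₁ tan θ_B = 1.000 × tan 56.62° = 1.518.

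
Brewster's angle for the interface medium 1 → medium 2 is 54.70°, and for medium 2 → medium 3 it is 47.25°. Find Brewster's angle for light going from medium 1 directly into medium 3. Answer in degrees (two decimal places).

θ_B ≈ 56.80°

tan θ_B(1→2) = n₂/n₁ = tan 54.70° = 1.4124.
tan θ_B(2→3) = n₃/n₂ = tan 47.25° = 1.0818.
So n₃/n₁ = (n₂/n₁)(n₃/n₂) = 1.4124 × 1.0818 = 1.5279.
θ_B(1→3) = arctan(1.5279) = 56.80°.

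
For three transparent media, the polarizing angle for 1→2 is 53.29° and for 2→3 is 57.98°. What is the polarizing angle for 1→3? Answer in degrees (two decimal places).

tan θ_B(1→2) = n₂/n₁ = tan 53.29° = 1.3411.
tan θ_B(2→3) = n₃/n₂ = tan 57.98° = 1.5991.
n₃/n₁ = 2.1446. Then tan θ_B(1→3) = n₃/n₁, so θ_B(1→3) = arctan(2.1446) = 65.00°.

θ_B ≈ 65.00°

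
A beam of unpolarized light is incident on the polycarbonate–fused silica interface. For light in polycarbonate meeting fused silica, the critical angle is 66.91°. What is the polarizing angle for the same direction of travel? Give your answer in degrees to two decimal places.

At the critical angle sin θ_c = n₂/n₁, giving n₂/n₁ = sin 66.91° = 0.9199.
Then tan θ_B = n₂/n₁ = 0.9199, so θ_B = arctan 0.9199 = 42.61°.

θ_B ≈ 42.61°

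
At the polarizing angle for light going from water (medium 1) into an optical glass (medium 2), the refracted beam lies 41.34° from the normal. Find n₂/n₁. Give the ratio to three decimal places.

n₂/n₁ ≈ 1.137

θ_B + θ_t = 90°, so θ_B = 90° − 41.34° = 48.66°.
tan θ_B = n₂/n₁, so n₂/n₁ = tan 48.66° = 1.137.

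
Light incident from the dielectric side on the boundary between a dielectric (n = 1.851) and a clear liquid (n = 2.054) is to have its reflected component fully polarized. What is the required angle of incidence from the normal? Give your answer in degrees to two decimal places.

θ_B ≈ 47.98°

At Brewster's angle the reflected and refracted rays are perpendicular, which with Snell's law gives tan θ_B = n₂/n₁.
tan θ_B = n₂/n₁ = 2.054/1.851 = 1.1097. Taking the arctangent, θ_B = 47.98°.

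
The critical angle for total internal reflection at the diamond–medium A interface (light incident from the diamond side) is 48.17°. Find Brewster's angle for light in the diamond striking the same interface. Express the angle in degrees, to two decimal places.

n₂/n₁ = sin θ_c = sin 48.17° = 0.7451.
tan θ_B equals the same ratio, so θ_B = arctan(0.7451) = 36.69°.

θ_B ≈ 36.69°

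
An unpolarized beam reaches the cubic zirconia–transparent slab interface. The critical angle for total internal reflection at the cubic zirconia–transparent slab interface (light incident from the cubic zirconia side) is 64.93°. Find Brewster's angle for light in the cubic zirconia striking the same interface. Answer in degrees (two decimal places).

θ_B ≈ 42.17°

n₂/n₁ = sin θ_c = sin 64.93° = 0.9058.
tan θ_B equals the same ratio, so θ_B = arctan(0.9058) = 42.17°.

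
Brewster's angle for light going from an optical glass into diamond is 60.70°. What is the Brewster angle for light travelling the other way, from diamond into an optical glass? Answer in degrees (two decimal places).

Reversing the direction swaps n₁ and n₂, so tan θ_B' = 1/tan θ_B and θ_B' = 90° − θ_B.
Hence θ_B' = 90° − 60.70° = 29.30°.

θ_B' ≈ 29.30°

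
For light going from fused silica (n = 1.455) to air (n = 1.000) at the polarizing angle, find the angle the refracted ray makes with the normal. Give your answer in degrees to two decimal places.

tan θ_B = n₂/n₁ = 1.000/1.455 = 0.6873, so θ_B = 34.50°.
Since θ_B + θ_t = 90° at Brewster incidence, θ_t = 90° − 34.50° = 55.50°.

θ_t ≈ 55.50°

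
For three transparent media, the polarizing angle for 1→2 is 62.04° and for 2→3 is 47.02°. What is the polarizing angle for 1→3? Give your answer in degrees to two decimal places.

Each Brewster angle gives a ratio: n₂/n₁ = tan 62.04° = 1.8839, n₃/n₂ = tan 47.02° = 1.0731.
So n₃/n₁ = (n₂/n₁)(n₃/n₂) = 1.8839 × 1.0731 = 2.0216.
θ_B(1→3) = arctan(2.0216) = 63.68°.

θ_B ≈ 63.68°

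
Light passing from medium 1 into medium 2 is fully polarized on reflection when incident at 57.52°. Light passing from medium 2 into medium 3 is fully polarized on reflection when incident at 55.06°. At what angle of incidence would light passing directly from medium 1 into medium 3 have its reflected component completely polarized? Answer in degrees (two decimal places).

Each Brewster angle gives a ratio: n₂/n₁ = tan 57.52° = 1.5709, n₃/n₂ = tan 55.06° = 1.4313.
So n₃/n₁ = (n₂/n₁)(n₃/n₂) = 1.5709 × 1.4313 = 2.2485.
θ_B(1→3) = arctan(2.2485) = 66.02°.

θ_B ≈ 66.02°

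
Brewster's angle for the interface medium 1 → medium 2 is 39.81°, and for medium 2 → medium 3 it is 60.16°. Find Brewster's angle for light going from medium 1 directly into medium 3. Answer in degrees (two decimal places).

Each Brewster angle gives a ratio: n₂/n₁ = tan 39.81° = 0.8335, n₃/n₂ = tan 60.16° = 1.7433.
Multiplying, n₃/n₁ = 0.8335 × 1.7433 = 1.4530, and θ_B(1→3) = arctan 1.4530 = 55.46°.

θ_B ≈ 55.46°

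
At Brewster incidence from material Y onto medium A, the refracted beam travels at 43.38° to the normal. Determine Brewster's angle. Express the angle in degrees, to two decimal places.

θ_B ≈ 46.62°

Brewster's condition makes the reflected and refracted beams perpendicular: θ_B + θ_t = 90°.
θ_B = 90° − 43.38° = 46.62°.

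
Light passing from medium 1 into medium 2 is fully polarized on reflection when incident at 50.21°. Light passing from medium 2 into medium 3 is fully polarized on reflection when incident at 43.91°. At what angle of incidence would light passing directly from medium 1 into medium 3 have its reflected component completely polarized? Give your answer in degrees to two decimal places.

θ_B ≈ 49.13°

tan θ_B(1→2) = n₂/n₁ = tan 50.21° = 1.2007.
tan θ_B(2→3) = n₃/n₂ = tan 43.91° = 0.9627.
So n₃/n₁ = (n₂/n₁)(n₃/n₂) = 1.2007 × 0.9627 = 1.1558.
θ_B(1→3) = arctan(1.1558) = 49.13°.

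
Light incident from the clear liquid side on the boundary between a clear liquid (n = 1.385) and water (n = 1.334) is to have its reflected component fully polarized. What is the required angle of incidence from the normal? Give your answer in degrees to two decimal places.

θ_B ≈ 43.93°

Brewster's condition: tan θ_B = n₂/n₁ = 1.334/1.385 = 0.9632.
θ_B = arctan(0.9632) = 43.93°.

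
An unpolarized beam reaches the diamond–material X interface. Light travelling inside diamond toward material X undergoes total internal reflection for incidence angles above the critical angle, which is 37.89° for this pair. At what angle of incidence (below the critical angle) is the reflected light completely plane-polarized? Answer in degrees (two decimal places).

sin θ_c = n₂/n₁, so n₂/n₁ = sin 37.89° = 0.6141.
Brewster: tan θ_B = n₂/n₁ = 0.6141.
θ_B = arctan(0.6141) = 31.56°.

θ_B ≈ 31.56°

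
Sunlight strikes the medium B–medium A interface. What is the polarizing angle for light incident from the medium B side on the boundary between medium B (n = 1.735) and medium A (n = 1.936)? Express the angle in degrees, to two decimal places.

θ_B ≈ 48.13°

Here n₂/n₁ = 1.936/1.735 = 1.1159, and Brewster's law gives tan θ_B = n₂/n₁.
θ_B = arctan(1.1159) = 48.13°.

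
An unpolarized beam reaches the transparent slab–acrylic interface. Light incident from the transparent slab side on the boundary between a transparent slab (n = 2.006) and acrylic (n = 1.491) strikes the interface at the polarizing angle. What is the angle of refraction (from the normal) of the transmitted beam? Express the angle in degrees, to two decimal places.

tan θ_B = n₂/n₁ = 1.491/2.006 = 0.7433, so θ_B = 36.62°.
At Brewster's angle the reflected and refracted rays are perpendicular, so θ_t = 90° − θ_B = 90° − 36.62° = 53.38°.

θ_t ≈ 53.38°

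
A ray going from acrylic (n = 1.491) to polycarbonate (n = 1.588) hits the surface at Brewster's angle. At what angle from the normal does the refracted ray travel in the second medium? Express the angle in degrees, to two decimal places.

First find Brewster's angle: tan θ_B = 1.588/1.491 = 1.0651, giving θ_B = 46.80°.
At Brewster's angle the reflected and refracted rays are perpendicular, so θ_t = 90° − θ_B = 90° − 46.80° = 43.20°.

θ_t ≈ 43.20°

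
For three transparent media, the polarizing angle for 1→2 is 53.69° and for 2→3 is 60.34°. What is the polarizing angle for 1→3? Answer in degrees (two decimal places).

n₂/n₁ = tan 53.69° = 1.3608 and n₃/n₂ = tan 60.34° = 1.7560.
Multiplying, n₃/n₁ = 1.3608 × 1.7560 = 2.3897, and θ_B(1→3) = arctan 2.3897 = 67.29°.

θ_B ≈ 67.29°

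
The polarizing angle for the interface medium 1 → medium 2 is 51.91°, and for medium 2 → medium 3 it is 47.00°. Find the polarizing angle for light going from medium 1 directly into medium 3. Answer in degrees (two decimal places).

n₂/n₁ = tan 51.91° = 1.2758 and n₃/n₂ = tan 47.00° = 1.0724.
Multiplying, n₃/n₁ = 1.2758 × 1.0724 = 1.3681, and θ_B(1→3) = arctan 1.3681 = 53.84°.

θ_B ≈ 53.84°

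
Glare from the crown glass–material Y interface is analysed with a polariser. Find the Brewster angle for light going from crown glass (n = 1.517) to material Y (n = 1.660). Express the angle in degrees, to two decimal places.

tan θ_B = n₂/n₁ = 1.660/1.517 = 1.0943.
So θ_B = arctan 1.0943 = 47.58°.

θ_B ≈ 47.58°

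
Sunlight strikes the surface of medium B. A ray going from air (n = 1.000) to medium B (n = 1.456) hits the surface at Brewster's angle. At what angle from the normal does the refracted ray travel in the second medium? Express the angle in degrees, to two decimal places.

θ_B = arctan(n₂/n₁) = arctan(1.456/1.000) = 55.52°.
Since θ_B + θ_t = 90° at Brewster incidence, θ_t = 90° − 55.52° = 34.48°.

θ_t ≈ 34.48°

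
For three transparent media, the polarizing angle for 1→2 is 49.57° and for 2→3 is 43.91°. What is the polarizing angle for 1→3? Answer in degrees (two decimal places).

θ_B ≈ 48.49°

n₂/n₁ = tan 49.57° = 1.1738 and n₃/n₂ = tan 43.91° = 0.9627.
So n₃/n₁ = (n₂/n₁)(n₃/n₂) = 1.1738 × 0.9627 = 1.1299.
θ_B(1→3) = arctan(1.1299) = 48.49°.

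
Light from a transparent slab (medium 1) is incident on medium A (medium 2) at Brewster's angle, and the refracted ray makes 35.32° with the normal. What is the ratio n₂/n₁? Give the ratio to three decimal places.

θ_B + θ_t = 90°, so θ_B = 90° − 35.32° = 54.68°.
Then n₂/n₁ = tan θ_B = tan 54.68° = 1.411.

n₂/n₁ ≈ 1.411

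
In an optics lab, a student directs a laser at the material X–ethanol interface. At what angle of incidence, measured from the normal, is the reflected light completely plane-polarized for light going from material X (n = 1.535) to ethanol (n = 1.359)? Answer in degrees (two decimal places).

tan θ_B = n₂/n₁ = 1.359/1.535 = 0.8853. Taking the arctangent, θ_B = 41.52°.

θ_B ≈ 41.52°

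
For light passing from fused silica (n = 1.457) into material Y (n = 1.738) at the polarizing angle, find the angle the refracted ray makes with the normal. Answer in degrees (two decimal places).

θ_t ≈ 39.97°

tan θ_B = n₂/n₁ = 1.738/1.457 = 1.1929, so θ_B = 50.03°.
At Brewster's angle the reflected and refracted rays are perpendicular, so θ_t = 90° − θ_B = 90° − 50.03° = 39.97°.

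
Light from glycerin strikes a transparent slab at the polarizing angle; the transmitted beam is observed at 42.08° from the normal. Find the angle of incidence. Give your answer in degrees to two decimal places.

θ_B ≈ 47.92°

Brewster's condition makes the reflected and refracted beams perpendicular: θ_B + θ_t = 90°.
So θ_B = 90° − θ_t = 90° − 42.08° = 47.92°.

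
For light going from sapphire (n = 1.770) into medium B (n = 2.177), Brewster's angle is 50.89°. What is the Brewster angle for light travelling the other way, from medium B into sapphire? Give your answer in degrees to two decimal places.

Reversing the direction swaps n₁ and n₂, so tan θ_B' = 1/tan θ_B and θ_B' = 90° − θ_B.
Hence θ_B' = 90° − 50.89° = 39.11°.

θ_B' ≈ 39.11°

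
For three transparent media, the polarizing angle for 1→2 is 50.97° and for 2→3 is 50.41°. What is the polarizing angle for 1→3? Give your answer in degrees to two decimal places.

tan θ_B(1→2) = n₂/n₁ = tan 50.97° = 1.2336.
tan θ_B(2→3) = n₃/n₂ = tan 50.41° = 1.2092.
So n₃/n₁ = (n₂/n₁)(n₃/n₂) = 1.2336 × 1.2092 = 1.4917.
θ_B(1→3) = arctan(1.4917) = 56.16°.

θ_B ≈ 56.16°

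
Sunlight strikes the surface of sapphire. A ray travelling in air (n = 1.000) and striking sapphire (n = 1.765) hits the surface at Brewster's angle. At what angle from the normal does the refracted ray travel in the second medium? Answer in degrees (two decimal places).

tan θ_B = n₂/n₁ = 1.765/1.000 = 1.7650, so θ_B = 60.47°.
Since θ_B + θ_t = 90° at Brewster incidence, θ_t = 90° − 60.47° = 29.53°.

θ_t ≈ 29.53°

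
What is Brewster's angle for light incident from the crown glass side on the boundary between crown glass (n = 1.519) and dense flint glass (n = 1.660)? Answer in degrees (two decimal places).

tan θ_B = n₂/n₁ = 1.660/1.519 = 1.0928.
θ_B = arctan(1.0928) = 47.54°.

θ_B ≈ 47.54°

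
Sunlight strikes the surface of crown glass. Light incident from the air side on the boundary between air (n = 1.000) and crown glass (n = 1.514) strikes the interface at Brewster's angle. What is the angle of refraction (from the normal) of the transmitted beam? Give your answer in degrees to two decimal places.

tan θ_B = n₂/n₁ = 1.514/1.000 = 1.5140, so θ_B = 56.56°.
Since θ_B + θ_t = 90° at Brewster incidence, θ_t = 90° − 56.56° = 33.44°.

θ_t ≈ 33.44°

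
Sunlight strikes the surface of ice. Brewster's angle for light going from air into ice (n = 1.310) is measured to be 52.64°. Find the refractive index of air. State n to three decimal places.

n ≈ 1.000

Full polarization of the reflected beam means tan θ_B = n₂/n₁, where n₁ is the incident medium (air).
n₁ = n₂ / tan θ_B = 1.310 / tan 52.64° = 1.000.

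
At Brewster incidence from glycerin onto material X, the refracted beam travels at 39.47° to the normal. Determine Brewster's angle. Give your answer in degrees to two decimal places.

Since the reflected and refracted rays are at right angles at the polarizing angle, θ_B + θ_t = 90°.
So θ_B = 90° − θ_t = 90° − 39.47° = 50.53°.

θ_B ≈ 50.53°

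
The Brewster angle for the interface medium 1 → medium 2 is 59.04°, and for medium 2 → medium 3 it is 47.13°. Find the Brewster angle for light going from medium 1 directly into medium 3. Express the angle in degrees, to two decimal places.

n₂/n₁ = tan 59.04° = 1.6669 and n₃/n₂ = tan 47.13° = 1.0773.
So n₃/n₁ = (n₂/n₁)(n₃/n₂) = 1.6669 × 1.0773 = 1.7957.
θ_B(1→3) = arctan(1.7957) = 60.89°.

θ_B ≈ 60.89°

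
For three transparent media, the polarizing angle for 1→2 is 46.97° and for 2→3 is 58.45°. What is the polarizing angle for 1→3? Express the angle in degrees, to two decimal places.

θ_B ≈ 60.18°

n₂/n₁ = tan 46.97° = 1.0712 and n₃/n₂ = tan 58.45° = 1.6287.
So n₃/n₁ = (n₂/n₁)(n₃/n₂) = 1.0712 × 1.6287 = 1.7447.
θ_B(1→3) = arctan(1.7447) = 60.18°.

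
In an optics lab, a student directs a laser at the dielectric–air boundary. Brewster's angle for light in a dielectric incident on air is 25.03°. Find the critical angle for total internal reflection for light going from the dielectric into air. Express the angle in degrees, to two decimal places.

n₂/n₁ = tan 25.03° = 0.4669; the critical angle satisfies sin θ_c = n₂/n₁.
θ_c = arcsin(0.4669) = 27.84°.

θ_c ≈ 27.84°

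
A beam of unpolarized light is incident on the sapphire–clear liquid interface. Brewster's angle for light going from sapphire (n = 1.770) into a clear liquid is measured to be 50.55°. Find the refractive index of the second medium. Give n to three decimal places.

n ≈ 2.151

Brewster's law: tan θ_B = n₂/n₁ (light incident in sapphire, refracted into a clear liquid).
n₂ = n₁ tan θ_B = 1.770 × tan 50.55° = 2.151.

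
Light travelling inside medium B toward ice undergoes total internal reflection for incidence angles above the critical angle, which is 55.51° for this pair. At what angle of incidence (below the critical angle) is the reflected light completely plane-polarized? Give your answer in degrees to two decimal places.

At the critical angle sin θ_c = n₂/n₁, giving n₂/n₁ = sin 55.51° = 0.8242.
Then tan θ_B = n₂/n₁ = 0.8242, so θ_B = arctan 0.8242 = 39.50°.

θ_B ≈ 39.50°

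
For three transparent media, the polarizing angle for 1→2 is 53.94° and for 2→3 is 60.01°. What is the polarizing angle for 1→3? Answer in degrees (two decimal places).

θ_B ≈ 67.21°

n₂/n₁ = tan 53.94° = 1.3734 and n₃/n₂ = tan 60.01° = 1.7327.
Multiplying, n₃/n₁ = 1.3734 × 1.7327 = 2.3797, and θ_B(1→3) = arctan 2.3797 = 67.21°.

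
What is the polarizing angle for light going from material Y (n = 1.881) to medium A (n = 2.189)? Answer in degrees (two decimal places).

θ_B ≈ 49.33°

Brewster's condition: tan θ_B = n₂/n₁ = 2.189/1.881 = 1.1637.
θ_B = arctan(1.1637) = 49.33°.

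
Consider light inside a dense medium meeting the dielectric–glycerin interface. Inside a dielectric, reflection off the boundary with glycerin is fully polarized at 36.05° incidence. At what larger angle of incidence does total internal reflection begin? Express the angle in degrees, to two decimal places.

From Brewster, n₂/n₁ = tan θ_B = tan 36.05° = 0.7279.
Then sin θ_c = n₂/n₁ = 0.7279, so θ_c = arcsin 0.7279 = 46.71°.

θ_c ≈ 46.71°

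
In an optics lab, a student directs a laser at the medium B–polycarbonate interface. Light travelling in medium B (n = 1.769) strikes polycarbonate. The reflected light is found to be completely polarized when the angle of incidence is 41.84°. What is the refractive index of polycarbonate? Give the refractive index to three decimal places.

n ≈ 1.584

At the Brewster angle, tan θ_B = n₂/n₁ with n₁ on the incident side (medium B) and n₂ on the transmitted side (polycarbonate).
n₂ = n₁ tan θ_B = 1.769 × tan 41.84° = 1.584.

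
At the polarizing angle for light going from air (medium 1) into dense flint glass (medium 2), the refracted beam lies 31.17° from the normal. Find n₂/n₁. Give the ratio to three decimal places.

n₂/n₁ ≈ 1.653

At Brewster incidence θ_B = 90° − θ_t = 90° − 31.17° = 58.83°.
Then n₂/n₁ = tan θ_B = tan 58.83° = 1.653.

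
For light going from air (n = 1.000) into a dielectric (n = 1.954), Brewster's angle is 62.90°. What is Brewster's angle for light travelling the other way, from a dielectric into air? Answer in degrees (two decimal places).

tan θ_B' = n₁/n₂ = 1/tan θ_B, so θ_B' = 90° − θ_B.
θ_B' = 90° − 62.90° = 27.10°.

θ_B' ≈ 27.10°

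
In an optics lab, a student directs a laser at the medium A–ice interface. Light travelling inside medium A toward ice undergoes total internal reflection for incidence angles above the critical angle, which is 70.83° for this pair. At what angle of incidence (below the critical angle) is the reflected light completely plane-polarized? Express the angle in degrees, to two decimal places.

sin θ_c = n₂/n₁, so n₂/n₁ = sin 70.83° = 0.9445.
Brewster: tan θ_B = n₂/n₁ = 0.9445.
θ_B = arctan(0.9445) = 43.37°.

θ_B ≈ 43.37°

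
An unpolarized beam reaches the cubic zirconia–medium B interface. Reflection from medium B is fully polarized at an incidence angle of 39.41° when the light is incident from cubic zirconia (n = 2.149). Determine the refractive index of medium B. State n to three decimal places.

At Brewster's angle, tan θ_B = n₂/n₁ with n₁ on the incident side (cubic zirconia) and n₂ on the transmitted side (medium B).
n₂ = n₁ tan θ_B = 2.149 × tan 39.41° = 1.766.

n ≈ 1.766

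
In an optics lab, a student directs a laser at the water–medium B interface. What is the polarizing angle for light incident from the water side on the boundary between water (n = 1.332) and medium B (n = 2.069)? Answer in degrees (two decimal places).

Here n₂/n₁ = 2.069/1.332 = 1.5533, and Brewster's law gives tan θ_B = n₂/n₁.
So θ_B = arctan 1.5533 = 57.23°.

θ_B ≈ 57.23°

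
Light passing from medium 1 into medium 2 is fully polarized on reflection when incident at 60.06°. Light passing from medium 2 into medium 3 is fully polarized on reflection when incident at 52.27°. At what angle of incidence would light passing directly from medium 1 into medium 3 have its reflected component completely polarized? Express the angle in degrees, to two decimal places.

tan θ_B(1→2) = n₂/n₁ = tan 60.06° = 1.7362.
tan θ_B(2→3) = n₃/n₂ = tan 52.27° = 1.2924.
n₃/n₁ = 2.2440. Then tan θ_B(1→3) = n₃/n₁, so θ_B(1→3) = arctan(2.2440) = 65.98°.

θ_B ≈ 65.98°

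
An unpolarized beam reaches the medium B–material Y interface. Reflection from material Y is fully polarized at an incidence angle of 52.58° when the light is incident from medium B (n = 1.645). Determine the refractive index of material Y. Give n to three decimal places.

Full polarization of the reflected beam means tan θ_B = n₂/n₁, where n₁ is the incident medium (medium B).
n₂ = n₁ tan θ_B = 1.645 × tan 52.58° = 2.150.

n ≈ 2.150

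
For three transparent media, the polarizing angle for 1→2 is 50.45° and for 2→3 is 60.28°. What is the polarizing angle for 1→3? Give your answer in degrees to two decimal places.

n₂/n₁ = tan 50.45° = 1.2109 and n₃/n₂ = tan 60.28° = 1.7518.
So n₃/n₁ = (n₂/n₁)(n₃/n₂) = 1.2109 × 1.7518 = 2.1213.
θ_B(1→3) = arctan(2.1213) = 64.76°.

θ_B ≈ 64.76°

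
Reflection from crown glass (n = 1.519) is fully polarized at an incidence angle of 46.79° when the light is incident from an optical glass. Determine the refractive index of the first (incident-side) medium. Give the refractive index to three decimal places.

Brewster's law: tan θ_B = n₂/n₁ (light incident in an optical glass, refracted into crown glass).
n₁ = n₂ / tan θ_B = 1.519 / tan 46.79° = 1.427.

n ≈ 1.427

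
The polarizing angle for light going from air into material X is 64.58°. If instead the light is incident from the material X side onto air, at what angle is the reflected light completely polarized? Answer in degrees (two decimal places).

θ_B' ≈ 25.42°

Reversing the direction swaps n₁ and n₂, so tan θ_B' = 1/tan θ_B and θ_B' = 90° − θ_B.
Hence θ_B' = 90° − 64.58° = 25.42°.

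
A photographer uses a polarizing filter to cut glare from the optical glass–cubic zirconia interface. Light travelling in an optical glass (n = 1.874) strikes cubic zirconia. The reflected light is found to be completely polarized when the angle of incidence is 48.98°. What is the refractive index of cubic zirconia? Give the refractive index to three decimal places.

At Brewster's angle, tan θ_B = n₂/n₁ with n₁ on the incident side (an optical glass) and n₂ on the transmitted side (cubic zirconia).
n₂ = n₁ tan θ_B = 1.874 × tan 48.98° = 2.154.

n ≈ 2.154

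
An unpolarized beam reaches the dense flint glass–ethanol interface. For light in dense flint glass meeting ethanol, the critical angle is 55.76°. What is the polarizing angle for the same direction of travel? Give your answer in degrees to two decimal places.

n₂/n₁ = sin θ_c = sin 55.76° = 0.8267.
tan θ_B equals the same ratio, so θ_B = arctan(0.8267) = 39.58°.

θ_B ≈ 39.58°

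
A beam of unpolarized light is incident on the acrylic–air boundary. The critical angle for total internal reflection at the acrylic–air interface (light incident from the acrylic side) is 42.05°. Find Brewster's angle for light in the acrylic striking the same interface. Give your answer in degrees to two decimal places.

θ_B ≈ 33.81°

sin θ_c = n₂/n₁, so n₂/n₁ = sin 42.05° = 0.6698.
Brewster: tan θ_B = n₂/n₁ = 0.6698.
θ_B = arctan(0.6698) = 33.81°.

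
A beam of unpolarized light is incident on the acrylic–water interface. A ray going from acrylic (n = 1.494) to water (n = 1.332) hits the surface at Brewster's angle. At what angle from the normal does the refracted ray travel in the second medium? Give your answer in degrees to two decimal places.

tan θ_B = n₂/n₁ = 1.332/1.494 = 0.8916, so θ_B = 41.72°.
Since θ_B + θ_t = 90° at Brewster incidence, θ_t = 90° − 41.72° = 48.28°.

θ_t ≈ 48.28°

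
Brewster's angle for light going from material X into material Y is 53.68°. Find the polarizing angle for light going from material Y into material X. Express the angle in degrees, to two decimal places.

θ_B' ≈ 36.32°

The two Brewster angles are complementary: θ_B' = 90° − θ_B = 90° − 53.68° = 36.32°.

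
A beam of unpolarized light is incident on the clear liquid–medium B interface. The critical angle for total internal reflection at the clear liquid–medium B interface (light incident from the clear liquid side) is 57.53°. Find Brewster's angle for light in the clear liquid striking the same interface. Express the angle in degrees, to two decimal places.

θ_B ≈ 40.15°

n₂/n₁ = sin θ_c = sin 57.53° = 0.8437.
tan θ_B equals the same ratio, so θ_B = arctan(0.8437) = 40.15°.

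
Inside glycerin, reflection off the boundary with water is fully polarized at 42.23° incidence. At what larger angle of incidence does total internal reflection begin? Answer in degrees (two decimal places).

tan θ_B = n₂/n₁ = tan 42.23° = 0.9077.
Total internal reflection: sin θ_c = n₂/n₁ = 0.9077.
θ_c = arcsin(0.9077) = 65.19°.

θ_c ≈ 65.19°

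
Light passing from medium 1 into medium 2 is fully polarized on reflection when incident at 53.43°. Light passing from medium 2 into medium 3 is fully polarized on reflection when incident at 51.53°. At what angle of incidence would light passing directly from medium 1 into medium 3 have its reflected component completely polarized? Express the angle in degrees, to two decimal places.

Each Brewster angle gives a ratio: n₂/n₁ = tan 53.43° = 1.3480, n₃/n₂ = tan 51.53° = 1.2585.
Multiplying, n₃/n₁ = 1.3480 × 1.2585 = 1.6965, and θ_B(1→3) = arctan 1.6965 = 59.48°.

θ_B ≈ 59.48°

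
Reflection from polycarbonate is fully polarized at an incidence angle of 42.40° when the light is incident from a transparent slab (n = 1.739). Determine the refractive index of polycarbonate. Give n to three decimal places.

Brewster's law: tan θ_B = n₂/n₁ (light incident in a transparent slab, refracted into polycarbonate).
n₂ = n₁ tan θ_B = 1.739 × tan 42.40° = 1.588.

n ≈ 1.588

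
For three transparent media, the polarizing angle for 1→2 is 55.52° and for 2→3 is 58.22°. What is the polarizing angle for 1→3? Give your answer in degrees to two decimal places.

Each Brewster angle gives a ratio: n₂/n₁ = tan 55.52° = 1.4561, n₃/n₂ = tan 58.22° = 1.6141.
n₃/n₁ = 2.3503. Then tan θ_B(1→3) = n₃/n₁, so θ_B(1→3) = arctan(2.3503) = 66.95°.

θ_B ≈ 66.95°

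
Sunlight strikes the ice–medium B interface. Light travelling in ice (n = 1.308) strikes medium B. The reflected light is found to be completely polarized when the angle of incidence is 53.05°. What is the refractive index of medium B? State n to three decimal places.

Full polarization of the reflected beam means tan θ_B = n₂/n₁, where n₁ is the incident medium (ice).
n₂ = n₁ tan θ_B = 1.308 × tan 53.05° = 1.739.

n ≈ 1.739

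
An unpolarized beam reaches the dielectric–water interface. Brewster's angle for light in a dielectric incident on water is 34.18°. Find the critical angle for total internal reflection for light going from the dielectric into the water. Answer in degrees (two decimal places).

tan θ_B = n₂/n₁ = tan 34.18° = 0.6791.
Total internal reflection: sin θ_c = n₂/n₁ = 0.6791.
θ_c = arcsin(0.6791) = 42.77°.

θ_c ≈ 42.77°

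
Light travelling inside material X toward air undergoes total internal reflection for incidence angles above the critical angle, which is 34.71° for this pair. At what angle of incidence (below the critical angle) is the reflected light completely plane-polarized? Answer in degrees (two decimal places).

θ_B ≈ 29.66°

n₂/n₁ = sin θ_c = sin 34.71° = 0.5694.
tan θ_B equals the same ratio, so θ_B = arctan(0.5694) = 29.66°.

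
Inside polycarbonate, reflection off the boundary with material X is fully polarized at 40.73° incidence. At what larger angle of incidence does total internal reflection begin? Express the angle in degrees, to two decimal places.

From Brewster, n₂/n₁ = tan θ_B = tan 40.73° = 0.8610.
Then sin θ_c = n₂/n₁ = 0.8610, so θ_c = arcsin 0.8610 = 59.43°.

θ_c ≈ 59.43°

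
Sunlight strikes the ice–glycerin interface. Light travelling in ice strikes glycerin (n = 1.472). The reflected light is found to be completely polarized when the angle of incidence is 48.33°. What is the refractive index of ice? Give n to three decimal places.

n ≈ 1.310

Brewster's law: tan θ_B = n₂/n₁ (light incident in ice, refracted into glycerin).
n₁ = n₂ / tan θ_B = 1.472 / tan 48.33° = 1.310.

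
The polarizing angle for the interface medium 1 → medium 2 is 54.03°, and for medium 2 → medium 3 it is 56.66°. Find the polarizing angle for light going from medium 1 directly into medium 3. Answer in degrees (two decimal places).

θ_B ≈ 64.48°

tan θ_B(1→2) = n₂/n₁ = tan 54.03° = 1.3779.
tan θ_B(2→3) = n₃/n₂ = tan 56.66° = 1.5200.
n₃/n₁ = 2.0945. Then tan θ_B(1→3) = n₃/n₁, so θ_B(1→3) = arctan(2.0945) = 64.48°.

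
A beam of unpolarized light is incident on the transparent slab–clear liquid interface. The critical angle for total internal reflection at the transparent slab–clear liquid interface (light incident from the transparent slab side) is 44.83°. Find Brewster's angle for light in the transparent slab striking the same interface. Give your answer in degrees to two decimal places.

θ_B ≈ 35.18°

n₂/n₁ = sin θ_c = sin 44.83° = 0.7050.
tan θ_B equals the same ratio, so θ_B = arctan(0.7050) = 35.18°.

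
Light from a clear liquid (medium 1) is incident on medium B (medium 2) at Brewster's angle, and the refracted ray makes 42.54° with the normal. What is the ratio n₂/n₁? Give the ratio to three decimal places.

At Brewster incidence θ_B = 90° − θ_t = 90° − 42.54° = 47.46°.
Then n₂/n₁ = tan θ_B = tan 47.46° = 1.090.

n₂/n₁ ≈ 1.090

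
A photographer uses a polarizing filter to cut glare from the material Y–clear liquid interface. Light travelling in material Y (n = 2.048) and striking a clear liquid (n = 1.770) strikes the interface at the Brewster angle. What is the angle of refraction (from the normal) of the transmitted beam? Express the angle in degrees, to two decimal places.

θ_t ≈ 49.16°

θ_B = arctan(n₂/n₁) = arctan(1.770/2.048) = 40.84°.
The refracted ray is perpendicular to the reflected ray, so θ_t = 90° − θ_B = 49.16°.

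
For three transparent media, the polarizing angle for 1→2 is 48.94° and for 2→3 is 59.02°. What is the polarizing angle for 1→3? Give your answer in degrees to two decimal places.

θ_B ≈ 62.39°

n₂/n₁ = tan 48.94° = 1.1479 and n₃/n₂ = tan 59.02° = 1.6656.
n₃/n₁ = 1.9120. Then tan θ_B(1→3) = n₃/n₁, so θ_B(1→3) = arctan(1.9120) = 62.39°.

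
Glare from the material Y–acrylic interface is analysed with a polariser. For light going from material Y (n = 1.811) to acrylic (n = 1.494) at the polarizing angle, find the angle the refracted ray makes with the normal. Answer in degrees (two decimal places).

θ_t ≈ 50.48°

θ_B = arctan(n₂/n₁) = arctan(1.494/1.811) = 39.52°.
The refracted ray is perpendicular to the reflected ray, so θ_t = 90° − θ_B = 50.48°.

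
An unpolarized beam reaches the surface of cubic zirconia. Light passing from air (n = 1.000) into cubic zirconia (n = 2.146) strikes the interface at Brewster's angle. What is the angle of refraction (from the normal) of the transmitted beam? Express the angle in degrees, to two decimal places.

θ_B = arctan(n₂/n₁) = arctan(2.146/1.000) = 65.02°.
Since θ_B + θ_t = 90° at Brewster incidence, θ_t = 90° − 65.02° = 24.98°.

θ_t ≈ 24.98°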